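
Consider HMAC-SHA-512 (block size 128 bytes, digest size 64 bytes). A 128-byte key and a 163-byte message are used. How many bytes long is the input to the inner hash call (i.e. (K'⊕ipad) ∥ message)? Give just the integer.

Key is 128 ≤ 128 bytes, zero-padded: |K'| = 128.
Inner input = (K'⊕ipad) ∥ m → 128 + 163 = 291 bytes.

291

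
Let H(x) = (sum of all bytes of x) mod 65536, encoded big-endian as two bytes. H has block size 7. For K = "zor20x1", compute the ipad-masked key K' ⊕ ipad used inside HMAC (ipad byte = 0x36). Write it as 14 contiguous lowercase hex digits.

4c594404064e07

Key "zor20x1" = 7a 6f 72 32 30 78 31 is exactly B = 7 bytes: K' = 7a 6f 72 32 30 78 31.
XOR each byte with 0x36: 7a⊕36=4c, 6f⊕36=59, 72⊕36=44, 32⊕36=04, 30⊕36=06, 78⊕36=4e, 31⊕36=07.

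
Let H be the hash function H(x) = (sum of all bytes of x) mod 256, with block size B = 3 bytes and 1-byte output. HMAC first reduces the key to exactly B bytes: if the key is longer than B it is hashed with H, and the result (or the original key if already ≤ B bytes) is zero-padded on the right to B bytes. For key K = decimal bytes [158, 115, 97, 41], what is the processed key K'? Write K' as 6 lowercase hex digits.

9b0000

|K| = 4 > B = 3, so first hash the key.
H(K): sum = 158+115+97+41 = 411; mod 256 = 155 → 9b.
Zero-pad H(K) = 9b to 3 bytes: K' = 9b 00 00.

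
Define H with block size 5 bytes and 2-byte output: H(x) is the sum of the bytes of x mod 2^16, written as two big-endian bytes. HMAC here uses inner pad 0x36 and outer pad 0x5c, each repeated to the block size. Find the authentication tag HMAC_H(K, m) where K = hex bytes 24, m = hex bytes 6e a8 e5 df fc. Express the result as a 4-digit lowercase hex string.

02ac

Key hex bytes 24 is 1 byte ≤ B = 5; zero-pad to 5 bytes: K' = 24 00 00 00 00.
K' ⊕ ipad = 12 36 36 36 36.  K' ⊕ opad = 78 5c 5c 5c 5c.
Inner input = (K'⊕ipad) ∥ m = 12 36 36 36 36 ∥ 6e a8 e5 df fc.
Inner hash: sum = 18+54+54+54+54+110+168+229+223+252 = 1216 → 04 c0.
Outer input = (K'⊕opad) ∥ inner = 78 5c 5c 5c 5c ∥ 04 c0.
Outer hash (tag): sum = 120+92+92+92+92+4+192 = 684 → 02 ac.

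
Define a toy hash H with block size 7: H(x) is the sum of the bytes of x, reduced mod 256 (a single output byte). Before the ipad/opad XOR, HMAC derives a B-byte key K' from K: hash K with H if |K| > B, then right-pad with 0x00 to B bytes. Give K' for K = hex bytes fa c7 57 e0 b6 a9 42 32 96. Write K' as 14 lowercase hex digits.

|K| = 9 > B = 7, so first hash the key.
H(K): sum = 250+199+87+224+182+169+66+50+150 = 1377; mod 256 = 97 → 61.
Zero-pad H(K) = 61 to 7 bytes: K' = 61 00 00 00 00 00 00.

61000000000000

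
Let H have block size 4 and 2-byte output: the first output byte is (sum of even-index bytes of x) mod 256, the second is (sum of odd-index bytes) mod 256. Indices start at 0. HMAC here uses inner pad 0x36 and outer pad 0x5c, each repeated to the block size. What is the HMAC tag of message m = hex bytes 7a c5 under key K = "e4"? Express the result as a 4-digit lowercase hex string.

Key "e4" = 65 34 is 2 bytes ≤ B = 4; zero-pad to 4 bytes: K' = 65 34 00 00.
K' ⊕ ipad = 53 02 36 36.  K' ⊕ opad = 39 68 5c 5c.
Inner input = (K'⊕ipad) ∥ m = 53 02 36 36 ∥ 7a c5.
Inner hash: even-index sum = 259 mod 256 = 3; odd-index sum = 253 mod 256 = 253 → 03 fd.
Outer input = (K'⊕opad) ∥ inner = 39 68 5c 5c ∥ 03 fd.
Outer hash (tag): even-index sum = 152 mod 256 = 152; odd-index sum = 449 mod 256 = 193 → 98 c1.

98c1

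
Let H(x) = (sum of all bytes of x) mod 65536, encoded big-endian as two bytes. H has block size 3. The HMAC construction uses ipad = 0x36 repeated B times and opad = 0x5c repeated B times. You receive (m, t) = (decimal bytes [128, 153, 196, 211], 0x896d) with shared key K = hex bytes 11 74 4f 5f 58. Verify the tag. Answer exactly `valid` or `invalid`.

invalid

Key hex bytes 11 74 4f 5f 58 is 5 bytes > B = 3, so hash it first: H(key) = 01 8b, then zero-pad to 3 bytes: K' = 01 8b 00.
K' ⊕ ipad = 37 bd 36; K' ⊕ opad = 5d d7 5c.
Inner hash: sum = 55+189+54+128+153+196+211 = 986 → 03 da.
Outer hash (recomputed tag): sum = 93+215+92+3+218 = 621 → 02 6d.
Recomputed tag = 026d; claimed = 896d → mismatch.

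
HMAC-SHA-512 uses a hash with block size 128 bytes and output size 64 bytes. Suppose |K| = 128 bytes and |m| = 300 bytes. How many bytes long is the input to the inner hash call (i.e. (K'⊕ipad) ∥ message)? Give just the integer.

428

Key is 128 ≤ 128 bytes, zero-padded: |K'| = 128.
Inner input = (K'⊕ipad) ∥ m → 128 + 300 = 428 bytes.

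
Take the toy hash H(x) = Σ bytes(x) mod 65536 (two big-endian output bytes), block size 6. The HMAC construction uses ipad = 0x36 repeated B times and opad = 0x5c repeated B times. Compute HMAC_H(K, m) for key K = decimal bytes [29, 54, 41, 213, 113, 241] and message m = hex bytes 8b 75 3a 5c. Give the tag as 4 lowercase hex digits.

0357

Key decimal bytes [29, 54, 41, 213, 113, 241] = 1d 36 29 d5 71 f1 is exactly B = 6 bytes: K' = 1d 36 29 d5 71 f1.
K' ⊕ ipad = 2b 00 1f e3 47 c7.  K' ⊕ opad = 41 6a 75 89 2d ad.
Inner input = (K'⊕ipad) ∥ m = 2b 00 1f e3 47 c7 ∥ 8b 75 3a 5c.
Inner hash: sum = 43+0+31+227+71+199+139+117+58+92 = 977 → 03 d1.
Outer input = (K'⊕opad) ∥ inner = 41 6a 75 89 2d ad ∥ 03 d1.
Outer hash (tag): sum = 65+106+117+137+45+173+3+209 = 855 → 03 57.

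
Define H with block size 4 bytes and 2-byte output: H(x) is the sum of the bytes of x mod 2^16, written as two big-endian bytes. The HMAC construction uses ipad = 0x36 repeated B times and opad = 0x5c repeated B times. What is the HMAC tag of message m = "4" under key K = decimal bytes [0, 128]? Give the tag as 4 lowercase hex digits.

Key decimal bytes [0, 128] = 00 80 is 2 bytes ≤ B = 4; zero-pad to 4 bytes: K' = 00 80 00 00.
K' ⊕ ipad = 36 b6 36 36.  K' ⊕ opad = 5c dc 5c 5c.
Inner input = (K'⊕ipad) ∥ m = 36 b6 36 36 ∥ 34.
Inner hash: sum = 54+182+54+54+52 = 396 → 01 8c.
Outer input = (K'⊕opad) ∥ inner = 5c dc 5c 5c ∥ 01 8c.
Outer hash (tag): sum = 92+220+92+92+1+140 = 637 → 02 7d.

027d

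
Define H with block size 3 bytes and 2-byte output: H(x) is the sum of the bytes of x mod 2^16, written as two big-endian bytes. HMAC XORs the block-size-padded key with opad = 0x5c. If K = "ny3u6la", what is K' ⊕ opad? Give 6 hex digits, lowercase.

Key "ny3u6la" = 6e 79 33 75 36 6c 61 is 7 bytes > B = 3, so hash it first: H(key) = 02 92, then zero-pad to 3 bytes: K' = 02 92 00.
XOR each byte with 0x5c: 02⊕5c=5e, 92⊕5c=ce, 00⊕5c=5c.

5ece5c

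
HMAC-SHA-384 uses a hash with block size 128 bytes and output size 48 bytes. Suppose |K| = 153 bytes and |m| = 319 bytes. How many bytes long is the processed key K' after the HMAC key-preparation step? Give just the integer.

128

Key is 153 > 128 bytes, so it is hashed to 48 bytes then zero-padded to 128: |K'| = 128.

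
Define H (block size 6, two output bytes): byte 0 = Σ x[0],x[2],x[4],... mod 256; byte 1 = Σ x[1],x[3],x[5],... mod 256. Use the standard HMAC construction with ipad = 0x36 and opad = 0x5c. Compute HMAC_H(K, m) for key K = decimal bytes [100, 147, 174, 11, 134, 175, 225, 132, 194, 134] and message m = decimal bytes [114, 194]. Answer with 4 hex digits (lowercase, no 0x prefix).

Key decimal bytes [100, 147, 174, 11, 134, 175, 225, 132, 194, 134] = 64 93 ae 0b 86 af e1 84 c2 86 is 10 bytes > B = 6, so hash it first: H(key) = 3b 57, then zero-pad to 6 bytes: K' = 3b 57 00 00 00 00.
K' ⊕ ipad = 0d 61 36 36 36 36.  K' ⊕ opad = 67 0b 5c 5c 5c 5c.
Inner input = (K'⊕ipad) ∥ m = 0d 61 36 36 36 36 ∥ 72 c2.
Inner hash: even-index sum = 235 mod 256 = 235; odd-index sum = 399 mod 256 = 143 → eb 8f.
Outer input = (K'⊕opad) ∥ inner = 67 0b 5c 5c 5c 5c ∥ eb 8f.
Outer hash (tag): even-index sum = 522 mod 256 = 10; odd-index sum = 338 mod 256 = 82 → 0a 52.

0a52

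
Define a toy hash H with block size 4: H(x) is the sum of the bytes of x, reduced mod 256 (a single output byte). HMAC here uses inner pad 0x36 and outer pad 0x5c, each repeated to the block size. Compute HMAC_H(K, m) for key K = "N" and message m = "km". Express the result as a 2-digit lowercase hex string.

Key "N" = 4e is 1 byte ≤ B = 4; zero-pad to 4 bytes: K' = 4e 00 00 00.
K' ⊕ ipad = 78 36 36 36.  K' ⊕ opad = 12 5c 5c 5c.
Inner input = (K'⊕ipad) ∥ m = 78 36 36 36 ∥ 6b 6d.
Inner hash: sum = 120+54+54+54+107+109 = 498; mod 256 = 242 → f2.
Outer input = (K'⊕opad) ∥ inner = 12 5c 5c 5c ∥ f2.
Outer hash (tag): sum = 18+92+92+92+242 = 536; mod 256 = 24 → 18.

18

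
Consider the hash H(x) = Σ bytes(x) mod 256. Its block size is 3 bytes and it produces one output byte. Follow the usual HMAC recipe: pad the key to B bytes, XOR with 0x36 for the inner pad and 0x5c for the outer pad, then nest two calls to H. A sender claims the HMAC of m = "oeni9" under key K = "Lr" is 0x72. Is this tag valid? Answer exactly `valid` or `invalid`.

Key "Lr" = 4c 72 is 2 bytes ≤ B = 3; zero-pad to 3 bytes: K' = 4c 72 00.
K' ⊕ ipad = 7a 44 36; K' ⊕ opad = 10 2e 5c.
Inner hash: sum = 122+68+54+111+101+110+105+57 = 728; mod 256 = 216 → d8.
Outer hash (recomputed tag): sum = 16+46+92+216 = 370; mod 256 = 114 → 72.
Recomputed tag = 72; claimed = 72 → match.

valid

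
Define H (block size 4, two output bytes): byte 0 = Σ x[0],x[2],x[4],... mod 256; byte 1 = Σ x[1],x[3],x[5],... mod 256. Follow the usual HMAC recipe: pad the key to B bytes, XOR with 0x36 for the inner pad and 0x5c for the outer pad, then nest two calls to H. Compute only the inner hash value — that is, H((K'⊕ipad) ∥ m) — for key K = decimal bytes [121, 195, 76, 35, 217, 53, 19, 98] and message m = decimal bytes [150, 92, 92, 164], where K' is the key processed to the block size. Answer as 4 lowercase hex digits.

af81

Key decimal bytes [121, 195, 76, 35, 217, 53, 19, 98] = 79 c3 4c 23 d9 35 13 62 is 8 bytes > B = 4, so hash it first: H(key) = b1 7d, then zero-pad to 4 bytes: K' = b1 7d 00 00.
K' ⊕ ipad = 87 4b 36 36.
Inner input = 87 4b 36 36 ∥ 96 5c 5c a4.
Inner hash: even-index sum = 431 mod 256 = 175; odd-index sum = 385 mod 256 = 129 → af 81.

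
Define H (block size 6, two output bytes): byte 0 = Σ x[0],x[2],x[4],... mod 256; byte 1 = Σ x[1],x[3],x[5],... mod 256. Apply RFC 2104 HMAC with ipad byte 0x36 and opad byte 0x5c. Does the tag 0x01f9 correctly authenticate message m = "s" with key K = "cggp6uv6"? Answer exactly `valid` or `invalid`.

Key "cggp6uv6" = 63 67 67 70 36 75 76 36 is 8 bytes > B = 6, so hash it first: H(key) = 76 82, then zero-pad to 6 bytes: K' = 76 82 00 00 00 00.
K' ⊕ ipad = 40 b4 36 36 36 36; K' ⊕ opad = 2a de 5c 5c 5c 5c.
Inner hash: even-index sum = 287 mod 256 = 31; odd-index sum = 288 mod 256 = 32 → 1f 20.
Outer hash (recomputed tag): even-index sum = 257 mod 256 = 1; odd-index sum = 438 mod 256 = 182 → 01 b6.
Recomputed tag = 01b6; claimed = 01f9 → mismatch.

invalid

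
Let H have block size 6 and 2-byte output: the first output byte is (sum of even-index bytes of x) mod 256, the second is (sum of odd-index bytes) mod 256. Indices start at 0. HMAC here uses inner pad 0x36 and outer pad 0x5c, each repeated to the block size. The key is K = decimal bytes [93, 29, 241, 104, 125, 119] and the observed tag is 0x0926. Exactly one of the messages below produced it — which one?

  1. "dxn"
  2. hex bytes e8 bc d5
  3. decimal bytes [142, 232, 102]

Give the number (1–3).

2

Key decimal bytes [93, 29, 241, 104, 125, 119] = 5d 1d f1 68 7d 77 is exactly B = 6 bytes: K' = 5d 1d f1 68 7d 77.
K' ⊕ ipad = 6b 2b c7 5e 4b 41; K' ⊕ opad = 01 41 ad 34 21 2b.
m1: inner = H(6b 2b c7 5e 4b 41 64 78 6e) = 4f 42; tag = H(01 41 ad 34 21 2b 4f 42) = 1ee2
m2: inner = H(6b 2b c7 5e 4b 41 e8 bc d5) = 3a 86; tag = H(01 41 ad 34 21 2b 3a 86) = 0926 ← matches
m3: inner = H(6b 2b c7 5e 4b 41 8e e8 66) = 71 b2; tag = H(01 41 ad 34 21 2b 71 b2) = 4052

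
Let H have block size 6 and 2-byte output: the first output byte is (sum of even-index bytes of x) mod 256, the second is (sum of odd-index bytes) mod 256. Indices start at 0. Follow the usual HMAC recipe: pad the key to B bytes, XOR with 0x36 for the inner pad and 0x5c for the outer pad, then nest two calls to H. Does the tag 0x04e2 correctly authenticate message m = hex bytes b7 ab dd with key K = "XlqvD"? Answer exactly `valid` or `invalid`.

invalid

Key "XlqvD" = 58 6c 71 76 44 is 5 bytes ≤ B = 6; zero-pad to 6 bytes: K' = 58 6c 71 76 44 00.
K' ⊕ ipad = 6e 5a 47 40 72 36; K' ⊕ opad = 04 30 2d 2a 18 5c.
Inner hash: even-index sum = 699 mod 256 = 187; odd-index sum = 379 mod 256 = 123 → bb 7b.
Outer hash (recomputed tag): even-index sum = 260 mod 256 = 4; odd-index sum = 305 mod 256 = 49 → 04 31.
Recomputed tag = 0431; claimed = 04e2 → mismatch.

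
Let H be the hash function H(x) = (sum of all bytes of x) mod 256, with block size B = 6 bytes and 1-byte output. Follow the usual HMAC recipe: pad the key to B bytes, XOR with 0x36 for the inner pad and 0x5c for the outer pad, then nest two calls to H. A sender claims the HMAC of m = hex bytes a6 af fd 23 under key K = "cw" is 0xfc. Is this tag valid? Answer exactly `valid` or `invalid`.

Key "cw" = 63 77 is 2 bytes ≤ B = 6; zero-pad to 6 bytes: K' = 63 77 00 00 00 00.
K' ⊕ ipad = 55 41 36 36 36 36; K' ⊕ opad = 3f 2b 5c 5c 5c 5c.
Inner hash: sum = 85+65+54+54+54+54+166+175+253+35 = 995; mod 256 = 227 → e3.
Outer hash (recomputed tag): sum = 63+43+92+92+92+92+227 = 701; mod 256 = 189 → bd.
Recomputed tag = bd; claimed = fc → mismatch.

invalid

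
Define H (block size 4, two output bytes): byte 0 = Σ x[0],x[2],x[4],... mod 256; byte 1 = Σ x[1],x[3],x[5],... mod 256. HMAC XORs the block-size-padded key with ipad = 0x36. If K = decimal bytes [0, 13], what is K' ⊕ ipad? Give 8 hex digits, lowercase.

Key decimal bytes [0, 13] = 00 0d is 2 bytes ≤ B = 4; zero-pad to 4 bytes: K' = 00 0d 00 00.
XOR each byte with 0x36: 00⊕36=36, 0d⊕36=3b, 00⊕36=36, 00⊕36=36.

363b3636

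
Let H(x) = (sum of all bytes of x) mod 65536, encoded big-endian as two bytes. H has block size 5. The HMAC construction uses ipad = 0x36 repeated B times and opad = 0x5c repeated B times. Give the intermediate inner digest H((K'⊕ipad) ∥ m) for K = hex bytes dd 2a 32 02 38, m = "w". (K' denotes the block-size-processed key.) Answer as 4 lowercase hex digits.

Key hex bytes dd 2a 32 02 38 is exactly B = 5 bytes: K' = dd 2a 32 02 38.
K' ⊕ ipad = eb 1c 04 34 0e.
Inner input = eb 1c 04 34 0e ∥ 77.
Inner hash: sum = 235+28+4+52+14+119 = 452 → 01 c4.

01c4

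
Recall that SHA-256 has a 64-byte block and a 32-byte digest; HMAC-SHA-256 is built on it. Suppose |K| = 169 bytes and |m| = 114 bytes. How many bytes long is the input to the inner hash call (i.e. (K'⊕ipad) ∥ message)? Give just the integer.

Key is 169 > 64 bytes, so it is hashed to 32 bytes then zero-padded to 64: |K'| = 64.
Inner input = (K'⊕ipad) ∥ m → 64 + 114 = 178 bytes.

178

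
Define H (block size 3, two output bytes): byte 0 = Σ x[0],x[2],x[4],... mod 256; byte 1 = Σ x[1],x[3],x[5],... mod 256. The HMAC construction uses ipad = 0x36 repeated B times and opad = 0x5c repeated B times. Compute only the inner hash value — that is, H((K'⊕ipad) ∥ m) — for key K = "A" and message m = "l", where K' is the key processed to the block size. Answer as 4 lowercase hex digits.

ada2

Key "A" = 41 is 1 byte ≤ B = 3; zero-pad to 3 bytes: K' = 41 00 00.
K' ⊕ ipad = 77 36 36.
Inner input = 77 36 36 ∥ 6c.
Inner hash: even-index sum = 173 mod 256 = 173; odd-index sum = 162 mod 256 = 162 → ad a2.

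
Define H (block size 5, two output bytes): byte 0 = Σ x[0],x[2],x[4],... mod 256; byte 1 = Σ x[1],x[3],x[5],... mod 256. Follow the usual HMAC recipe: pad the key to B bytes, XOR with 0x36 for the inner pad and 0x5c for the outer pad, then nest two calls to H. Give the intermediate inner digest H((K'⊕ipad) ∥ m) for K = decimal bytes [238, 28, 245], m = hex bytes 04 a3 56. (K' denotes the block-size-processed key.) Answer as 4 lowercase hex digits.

Key decimal bytes [238, 28, 245] = ee 1c f5 is 3 bytes ≤ B = 5; zero-pad to 5 bytes: K' = ee 1c f5 00 00.
K' ⊕ ipad = d8 2a c3 36 36.
Inner input = d8 2a c3 36 36 ∥ 04 a3 56.
Inner hash: even-index sum = 628 mod 256 = 116; odd-index sum = 186 mod 256 = 186 → 74 ba.

74ba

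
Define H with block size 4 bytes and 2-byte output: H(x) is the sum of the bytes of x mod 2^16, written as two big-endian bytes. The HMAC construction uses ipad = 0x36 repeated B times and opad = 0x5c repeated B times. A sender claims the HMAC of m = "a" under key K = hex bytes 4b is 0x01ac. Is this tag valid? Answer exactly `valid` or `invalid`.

Key hex bytes 4b is 1 byte ≤ B = 4; zero-pad to 4 bytes: K' = 4b 00 00 00.
K' ⊕ ipad = 7d 36 36 36; K' ⊕ opad = 17 5c 5c 5c.
Inner hash: sum = 125+54+54+54+97 = 384 → 01 80.
Outer hash (recomputed tag): sum = 23+92+92+92+1+128 = 428 → 01 ac.
Recomputed tag = 01ac; claimed = 01ac → match.

valid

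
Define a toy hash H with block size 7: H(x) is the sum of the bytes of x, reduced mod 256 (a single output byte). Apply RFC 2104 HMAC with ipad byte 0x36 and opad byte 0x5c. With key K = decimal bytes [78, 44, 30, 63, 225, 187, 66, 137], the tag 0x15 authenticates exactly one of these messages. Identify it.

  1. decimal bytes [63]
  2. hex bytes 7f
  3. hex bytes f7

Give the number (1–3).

1

Key decimal bytes [78, 44, 30, 63, 225, 187, 66, 137] = 4e 2c 1e 3f e1 bb 42 89 is 8 bytes > B = 7, so hash it first: H(key) = 3e, then zero-pad to 7 bytes: K' = 3e 00 00 00 00 00 00.
K' ⊕ ipad = 08 36 36 36 36 36 36; K' ⊕ opad = 62 5c 5c 5c 5c 5c 5c.
m1: inner = H(08 36 36 36 36 36 36 3f) = 8b; tag = H(62 5c 5c 5c 5c 5c 5c 8b) = 15 ← matches
m2: inner = H(08 36 36 36 36 36 36 7f) = cb; tag = H(62 5c 5c 5c 5c 5c 5c cb) = 55
m3: inner = H(08 36 36 36 36 36 36 f7) = 43; tag = H(62 5c 5c 5c 5c 5c 5c 43) = cd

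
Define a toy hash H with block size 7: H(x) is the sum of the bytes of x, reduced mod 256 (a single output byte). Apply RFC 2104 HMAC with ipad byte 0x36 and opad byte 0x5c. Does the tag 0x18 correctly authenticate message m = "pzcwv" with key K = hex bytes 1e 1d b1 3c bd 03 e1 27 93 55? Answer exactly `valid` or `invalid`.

valid

Key hex bytes 1e 1d b1 3c bd 03 e1 27 93 55 is 10 bytes > B = 7, so hash it first: H(key) = d8, then zero-pad to 7 bytes: K' = d8 00 00 00 00 00 00.
K' ⊕ ipad = ee 36 36 36 36 36 36; K' ⊕ opad = 84 5c 5c 5c 5c 5c 5c.
Inner hash: sum = 238+54+54+54+54+54+54+112+122+99+119+118 = 1132; mod 256 = 108 → 6c.
Outer hash (recomputed tag): sum = 132+92+92+92+92+92+92+108 = 792; mod 256 = 24 → 18.
Recomputed tag = 18; claimed = 18 → match.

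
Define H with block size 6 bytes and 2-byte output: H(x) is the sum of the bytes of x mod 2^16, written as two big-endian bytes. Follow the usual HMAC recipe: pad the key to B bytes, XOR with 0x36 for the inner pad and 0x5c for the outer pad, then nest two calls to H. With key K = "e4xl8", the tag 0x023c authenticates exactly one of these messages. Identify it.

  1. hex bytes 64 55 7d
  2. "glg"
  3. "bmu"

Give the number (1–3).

3

Key "e4xl8" = 65 34 78 6c 38 is 5 bytes ≤ B = 6; zero-pad to 6 bytes: K' = 65 34 78 6c 38 00.
K' ⊕ ipad = 53 02 4e 5a 0e 36; K' ⊕ opad = 39 68 24 30 64 5c.
m1: inner = H(53 02 4e 5a 0e 36 64 55 7d) = 02 77; tag = H(39 68 24 30 64 5c 02 77) = 022e
m2: inner = H(53 02 4e 5a 0e 36 67 6c 67) = 02 7b; tag = H(39 68 24 30 64 5c 02 7b) = 0232
m3: inner = H(53 02 4e 5a 0e 36 62 6d 75) = 02 85; tag = H(39 68 24 30 64 5c 02 85) = 023c ← matches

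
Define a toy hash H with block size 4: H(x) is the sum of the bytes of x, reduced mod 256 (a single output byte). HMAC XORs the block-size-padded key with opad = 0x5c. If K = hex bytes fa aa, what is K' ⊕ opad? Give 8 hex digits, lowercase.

a6f65c5c

Key hex bytes fa aa is 2 bytes ≤ B = 4; zero-pad to 4 bytes: K' = fa aa 00 00.
XOR each byte with 0x5c: fa⊕5c=a6, aa⊕5c=f6, 00⊕5c=5c, 00⊕5c=5c.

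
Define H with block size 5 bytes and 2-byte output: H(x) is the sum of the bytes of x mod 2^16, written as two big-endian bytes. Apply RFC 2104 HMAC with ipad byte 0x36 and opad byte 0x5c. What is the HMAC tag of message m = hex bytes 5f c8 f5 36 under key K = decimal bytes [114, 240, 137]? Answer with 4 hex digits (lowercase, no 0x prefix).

Key decimal bytes [114, 240, 137] = 72 f0 89 is 3 bytes ≤ B = 5; zero-pad to 5 bytes: K' = 72 f0 89 00 00.
K' ⊕ ipad = 44 c6 bf 36 36.  K' ⊕ opad = 2e ac d5 5c 5c.
Inner input = (K'⊕ipad) ∥ m = 44 c6 bf 36 36 ∥ 5f c8 f5 36.
Inner hash: sum = 68+198+191+54+54+95+200+245+54 = 1159 → 04 87.
Outer input = (K'⊕opad) ∥ inner = 2e ac d5 5c 5c ∥ 04 87.
Outer hash (tag): sum = 46+172+213+92+92+4+135 = 754 → 02 f2.

02f2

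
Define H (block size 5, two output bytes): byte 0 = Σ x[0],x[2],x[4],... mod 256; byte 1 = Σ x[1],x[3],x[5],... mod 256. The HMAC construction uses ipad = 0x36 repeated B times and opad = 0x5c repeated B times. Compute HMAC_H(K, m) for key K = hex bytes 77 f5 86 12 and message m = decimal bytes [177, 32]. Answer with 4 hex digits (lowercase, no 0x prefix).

f93e

Key hex bytes 77 f5 86 12 is 4 bytes ≤ B = 5; zero-pad to 5 bytes: K' = 77 f5 86 12 00.
K' ⊕ ipad = 41 c3 b0 24 36.  K' ⊕ opad = 2b a9 da 4e 5c.
Inner input = (K'⊕ipad) ∥ m = 41 c3 b0 24 36 ∥ b1 20.
Inner hash: even-index sum = 327 mod 256 = 71; odd-index sum = 408 mod 256 = 152 → 47 98.
Outer input = (K'⊕opad) ∥ inner = 2b a9 da 4e 5c ∥ 47 98.
Outer hash (tag): even-index sum = 505 mod 256 = 249; odd-index sum = 318 mod 256 = 62 → f9 3e.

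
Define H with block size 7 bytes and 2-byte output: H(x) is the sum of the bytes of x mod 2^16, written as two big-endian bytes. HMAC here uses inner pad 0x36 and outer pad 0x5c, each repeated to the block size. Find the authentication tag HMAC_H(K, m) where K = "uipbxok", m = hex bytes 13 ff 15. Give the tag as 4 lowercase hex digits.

Key "uipbxok" = 75 69 70 62 78 6f 6b is exactly B = 7 bytes: K' = 75 69 70 62 78 6f 6b.
K' ⊕ ipad = 43 5f 46 54 4e 59 5d.  K' ⊕ opad = 29 35 2c 3e 24 33 37.
Inner input = (K'⊕ipad) ∥ m = 43 5f 46 54 4e 59 5d ∥ 13 ff 15.
Inner hash: sum = 67+95+70+84+78+89+93+19+255+21 = 871 → 03 67.
Outer input = (K'⊕opad) ∥ inner = 29 35 2c 3e 24 33 37 ∥ 03 67.
Outer hash (tag): sum = 41+53+44+62+36+51+55+3+103 = 448 → 01 c0.

01c0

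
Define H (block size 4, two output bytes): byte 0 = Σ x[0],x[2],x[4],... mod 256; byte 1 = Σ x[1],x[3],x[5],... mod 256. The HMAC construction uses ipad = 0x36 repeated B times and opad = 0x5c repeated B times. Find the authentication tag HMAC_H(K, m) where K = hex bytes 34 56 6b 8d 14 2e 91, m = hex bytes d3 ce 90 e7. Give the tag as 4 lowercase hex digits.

7fbb

Key hex bytes 34 56 6b 8d 14 2e 91 is 7 bytes > B = 4, so hash it first: H(key) = 44 11, then zero-pad to 4 bytes: K' = 44 11 00 00.
K' ⊕ ipad = 72 27 36 36.  K' ⊕ opad = 18 4d 5c 5c.
Inner input = (K'⊕ipad) ∥ m = 72 27 36 36 ∥ d3 ce 90 e7.
Inner hash: even-index sum = 523 mod 256 = 11; odd-index sum = 530 mod 256 = 18 → 0b 12.
Outer input = (K'⊕opad) ∥ inner = 18 4d 5c 5c ∥ 0b 12.
Outer hash (tag): even-index sum = 127 mod 256 = 127; odd-index sum = 187 mod 256 = 187 → 7f bb.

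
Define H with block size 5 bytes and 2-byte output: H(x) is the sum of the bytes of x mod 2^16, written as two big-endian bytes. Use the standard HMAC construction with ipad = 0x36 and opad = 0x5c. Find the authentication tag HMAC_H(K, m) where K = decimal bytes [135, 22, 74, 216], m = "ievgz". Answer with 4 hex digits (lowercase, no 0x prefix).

02b5

Key decimal bytes [135, 22, 74, 216] = 87 16 4a d8 is 4 bytes ≤ B = 5; zero-pad to 5 bytes: K' = 87 16 4a d8 00.
K' ⊕ ipad = b1 20 7c ee 36.  K' ⊕ opad = db 4a 16 84 5c.
Inner input = (K'⊕ipad) ∥ m = b1 20 7c ee 36 ∥ 69 65 76 67 7a.
Inner hash: sum = 177+32+124+238+54+105+101+118+103+122 = 1174 → 04 96.
Outer input = (K'⊕opad) ∥ inner = db 4a 16 84 5c ∥ 04 96.
Outer hash (tag): sum = 219+74+22+132+92+4+150 = 693 → 02 b5.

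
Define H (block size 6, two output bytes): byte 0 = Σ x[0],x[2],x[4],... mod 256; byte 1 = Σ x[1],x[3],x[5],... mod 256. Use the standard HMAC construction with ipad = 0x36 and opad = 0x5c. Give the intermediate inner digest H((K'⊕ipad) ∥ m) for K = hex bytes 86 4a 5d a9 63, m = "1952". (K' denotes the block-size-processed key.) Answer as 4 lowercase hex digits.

d6bc

Key hex bytes 86 4a 5d a9 63 is 5 bytes ≤ B = 6; zero-pad to 6 bytes: K' = 86 4a 5d a9 63 00.
K' ⊕ ipad = b0 7c 6b 9f 55 36.
Inner input = b0 7c 6b 9f 55 36 ∥ 31 39 35 32.
Inner hash: even-index sum = 470 mod 256 = 214; odd-index sum = 444 mod 256 = 188 → d6 bc.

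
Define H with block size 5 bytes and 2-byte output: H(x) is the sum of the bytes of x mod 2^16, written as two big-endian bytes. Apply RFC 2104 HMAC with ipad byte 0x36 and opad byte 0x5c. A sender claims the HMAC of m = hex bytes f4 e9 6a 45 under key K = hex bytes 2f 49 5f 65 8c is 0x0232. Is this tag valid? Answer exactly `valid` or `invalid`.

Key hex bytes 2f 49 5f 65 8c is exactly B = 5 bytes: K' = 2f 49 5f 65 8c.
K' ⊕ ipad = 19 7f 69 53 ba; K' ⊕ opad = 73 15 03 39 d0.
Inner hash: sum = 25+127+105+83+186+244+233+106+69 = 1178 → 04 9a.
Outer hash (recomputed tag): sum = 115+21+3+57+208+4+154 = 562 → 02 32.
Recomputed tag = 0232; claimed = 0232 → match.

valid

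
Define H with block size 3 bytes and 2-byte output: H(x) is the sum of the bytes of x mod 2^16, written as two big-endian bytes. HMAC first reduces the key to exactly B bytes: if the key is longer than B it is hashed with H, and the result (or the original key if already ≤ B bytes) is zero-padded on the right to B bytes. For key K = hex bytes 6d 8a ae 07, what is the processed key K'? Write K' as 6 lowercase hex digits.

|K| = 4 > B = 3, so first hash the key.
H(K): sum = 109+138+174+7 = 428 → 01 ac.
Zero-pad H(K) = 01 ac to 3 bytes: K' = 01 ac 00.

01ac00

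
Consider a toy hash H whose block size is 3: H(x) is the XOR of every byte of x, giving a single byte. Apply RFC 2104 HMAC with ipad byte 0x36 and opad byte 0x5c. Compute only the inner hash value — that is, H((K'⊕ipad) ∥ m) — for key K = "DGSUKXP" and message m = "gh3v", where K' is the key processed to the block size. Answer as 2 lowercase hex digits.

3a

Key "DGSUKXP" = 44 47 53 55 4b 58 50 is 7 bytes > B = 3, so hash it first: H(key) = 46, then zero-pad to 3 bytes: K' = 46 00 00.
K' ⊕ ipad = 70 36 36.
Inner input = 70 36 36 ∥ 67 68 33 76.
Inner hash: XOR 70⊕36⊕36⊕67⊕68⊕33⊕76 = 3a.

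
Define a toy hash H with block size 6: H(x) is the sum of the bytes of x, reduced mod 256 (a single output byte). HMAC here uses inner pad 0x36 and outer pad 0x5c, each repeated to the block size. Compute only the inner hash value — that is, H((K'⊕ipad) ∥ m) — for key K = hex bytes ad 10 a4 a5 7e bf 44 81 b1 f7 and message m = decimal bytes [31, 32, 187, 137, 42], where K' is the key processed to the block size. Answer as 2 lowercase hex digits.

41

Key hex bytes ad 10 a4 a5 7e bf 44 81 b1 f7 is 10 bytes > B = 6, so hash it first: H(key) = b0, then zero-pad to 6 bytes: K' = b0 00 00 00 00 00.
K' ⊕ ipad = 86 36 36 36 36 36.
Inner input = 86 36 36 36 36 36 ∥ 1f 20 bb 89 2a.
Inner hash: sum = 134+54+54+54+54+54+31+32+187+137+42 = 833; mod 256 = 65 → 41.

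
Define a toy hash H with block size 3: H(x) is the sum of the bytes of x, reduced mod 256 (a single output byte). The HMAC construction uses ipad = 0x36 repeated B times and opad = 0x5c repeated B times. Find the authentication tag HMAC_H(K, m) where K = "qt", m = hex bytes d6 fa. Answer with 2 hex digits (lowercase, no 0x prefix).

40

Key "qt" = 71 74 is 2 bytes ≤ B = 3; zero-pad to 3 bytes: K' = 71 74 00.
K' ⊕ ipad = 47 42 36.  K' ⊕ opad = 2d 28 5c.
Inner input = (K'⊕ipad) ∥ m = 47 42 36 ∥ d6 fa.
Inner hash: sum = 71+66+54+214+250 = 655; mod 256 = 143 → 8f.
Outer input = (K'⊕opad) ∥ inner = 2d 28 5c ∥ 8f.
Outer hash (tag): sum = 45+40+92+143 = 320; mod 256 = 64 → 40.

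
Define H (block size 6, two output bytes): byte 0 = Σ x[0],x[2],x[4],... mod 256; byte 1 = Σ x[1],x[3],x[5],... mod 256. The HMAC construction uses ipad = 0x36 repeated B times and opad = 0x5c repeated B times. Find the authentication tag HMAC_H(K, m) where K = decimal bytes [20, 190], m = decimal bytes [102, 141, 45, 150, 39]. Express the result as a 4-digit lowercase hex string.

Key decimal bytes [20, 190] = 14 be is 2 bytes ≤ B = 6; zero-pad to 6 bytes: K' = 14 be 00 00 00 00.
K' ⊕ ipad = 22 88 36 36 36 36.  K' ⊕ opad = 48 e2 5c 5c 5c 5c.
Inner input = (K'⊕ipad) ∥ m = 22 88 36 36 36 36 ∥ 66 8d 2d 96 27.
Inner hash: even-index sum = 328 mod 256 = 72; odd-index sum = 535 mod 256 = 23 → 48 17.
Outer input = (K'⊕opad) ∥ inner = 48 e2 5c 5c 5c 5c ∥ 48 17.
Outer hash (tag): even-index sum = 328 mod 256 = 72; odd-index sum = 433 mod 256 = 177 → 48 b1.

48b1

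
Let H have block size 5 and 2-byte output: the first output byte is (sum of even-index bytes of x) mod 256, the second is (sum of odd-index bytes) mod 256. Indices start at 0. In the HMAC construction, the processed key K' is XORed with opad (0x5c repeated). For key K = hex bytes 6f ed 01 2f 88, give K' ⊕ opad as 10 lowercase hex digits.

33b15d73d4

Key hex bytes 6f ed 01 2f 88 is exactly B = 5 bytes: K' = 6f ed 01 2f 88.
XOR each byte with 0x5c: 6f⊕5c=33, ed⊕5c=b1, 01⊕5c=5d, 2f⊕5c=73, 88⊕5c=d4.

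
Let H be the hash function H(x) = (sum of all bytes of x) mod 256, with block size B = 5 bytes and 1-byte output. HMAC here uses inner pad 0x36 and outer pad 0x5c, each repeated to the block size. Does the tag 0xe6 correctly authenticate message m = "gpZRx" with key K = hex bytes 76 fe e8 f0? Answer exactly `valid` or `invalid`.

Key hex bytes 76 fe e8 f0 is 4 bytes ≤ B = 5; zero-pad to 5 bytes: K' = 76 fe e8 f0 00.
K' ⊕ ipad = 40 c8 de c6 36; K' ⊕ opad = 2a a2 b4 ac 5c.
Inner hash: sum = 64+200+222+198+54+103+112+90+82+120 = 1245; mod 256 = 221 → dd.
Outer hash (recomputed tag): sum = 42+162+180+172+92+221 = 869; mod 256 = 101 → 65.
Recomputed tag = 65; claimed = e6 → mismatch.

invalid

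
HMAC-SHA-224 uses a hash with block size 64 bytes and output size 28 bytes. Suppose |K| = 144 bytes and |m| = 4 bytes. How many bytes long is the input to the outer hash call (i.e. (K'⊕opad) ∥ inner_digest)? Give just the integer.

Key is 144 > 64 bytes, so it is hashed to 28 bytes then zero-padded to 64: |K'| = 64.
Outer input = (K'⊕opad) ∥ H(inner) → 64 + 28 = 92 bytes.

92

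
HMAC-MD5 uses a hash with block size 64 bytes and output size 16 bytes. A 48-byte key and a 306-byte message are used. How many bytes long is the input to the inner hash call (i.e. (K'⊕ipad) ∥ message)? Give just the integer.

370

Key is 48 ≤ 64 bytes, zero-padded: |K'| = 64.
Inner input = (K'⊕ipad) ∥ m → 64 + 306 = 370 bytes.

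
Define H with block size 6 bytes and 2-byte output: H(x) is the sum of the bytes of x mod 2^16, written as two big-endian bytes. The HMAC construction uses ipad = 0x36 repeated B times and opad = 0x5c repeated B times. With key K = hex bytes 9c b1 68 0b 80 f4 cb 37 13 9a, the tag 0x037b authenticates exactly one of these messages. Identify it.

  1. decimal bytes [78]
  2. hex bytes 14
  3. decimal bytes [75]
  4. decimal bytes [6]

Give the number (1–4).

2

Key hex bytes 9c b1 68 0b 80 f4 cb 37 13 9a is 10 bytes > B = 6, so hash it first: H(key) = 04 e3, then zero-pad to 6 bytes: K' = 04 e3 00 00 00 00.
K' ⊕ ipad = 32 d5 36 36 36 36; K' ⊕ opad = 58 bf 5c 5c 5c 5c.
m1: inner = H(32 d5 36 36 36 36 4e) = 02 2d; tag = H(58 bf 5c 5c 5c 5c 02 2d) = 02b6
m2: inner = H(32 d5 36 36 36 36 14) = 01 f3; tag = H(58 bf 5c 5c 5c 5c 01 f3) = 037b ← matches
m3: inner = H(32 d5 36 36 36 36 4b) = 02 2a; tag = H(58 bf 5c 5c 5c 5c 02 2a) = 02b3
m4: inner = H(32 d5 36 36 36 36 06) = 01 e5; tag = H(58 bf 5c 5c 5c 5c 01 e5) = 036d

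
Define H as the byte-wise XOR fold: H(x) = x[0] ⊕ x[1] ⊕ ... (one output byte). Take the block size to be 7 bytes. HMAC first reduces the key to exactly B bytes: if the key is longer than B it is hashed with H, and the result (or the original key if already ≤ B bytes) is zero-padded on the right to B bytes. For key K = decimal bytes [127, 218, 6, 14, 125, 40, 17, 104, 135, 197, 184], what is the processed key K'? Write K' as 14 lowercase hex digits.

|K| = 11 > B = 7, so first hash the key.
H(K): XOR 7f⊕da⊕06⊕0e⊕7d⊕28⊕11⊕68⊕87⊕c5⊕b8 = 7b.
Zero-pad H(K) = 7b to 7 bytes: K' = 7b 00 00 00 00 00 00.

7b000000000000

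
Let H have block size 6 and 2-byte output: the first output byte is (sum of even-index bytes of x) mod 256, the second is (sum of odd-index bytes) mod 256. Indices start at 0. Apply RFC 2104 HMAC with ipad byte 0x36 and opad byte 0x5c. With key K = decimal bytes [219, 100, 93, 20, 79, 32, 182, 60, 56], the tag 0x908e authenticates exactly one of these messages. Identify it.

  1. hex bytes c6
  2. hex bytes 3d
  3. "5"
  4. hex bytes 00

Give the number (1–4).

Key decimal bytes [219, 100, 93, 20, 79, 32, 182, 60, 56] = db 64 5d 14 4f 20 b6 3c 38 is 9 bytes > B = 6, so hash it first: H(key) = 75 d4, then zero-pad to 6 bytes: K' = 75 d4 00 00 00 00.
K' ⊕ ipad = 43 e2 36 36 36 36; K' ⊕ opad = 29 88 5c 5c 5c 5c.
m1: inner = H(43 e2 36 36 36 36 c6) = 75 4e; tag = H(29 88 5c 5c 5c 5c 75 4e) = 568e
m2: inner = H(43 e2 36 36 36 36 3d) = ec 4e; tag = H(29 88 5c 5c 5c 5c ec 4e) = cd8e
m3: inner = H(43 e2 36 36 36 36 35) = e4 4e; tag = H(29 88 5c 5c 5c 5c e4 4e) = c58e
m4: inner = H(43 e2 36 36 36 36 00) = af 4e; tag = H(29 88 5c 5c 5c 5c af 4e) = 908e ← matches

4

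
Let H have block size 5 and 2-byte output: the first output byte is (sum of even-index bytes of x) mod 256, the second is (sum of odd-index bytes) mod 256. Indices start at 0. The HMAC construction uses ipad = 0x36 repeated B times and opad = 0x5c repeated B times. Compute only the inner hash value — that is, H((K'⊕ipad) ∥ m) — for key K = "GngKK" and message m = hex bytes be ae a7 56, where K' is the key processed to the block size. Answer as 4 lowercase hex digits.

Key "GngKK" = 47 6e 67 4b 4b is exactly B = 5 bytes: K' = 47 6e 67 4b 4b.
K' ⊕ ipad = 71 58 51 7d 7d.
Inner input = 71 58 51 7d 7d ∥ be ae a7 56.
Inner hash: even-index sum = 579 mod 256 = 67; odd-index sum = 570 mod 256 = 58 → 43 3a.

433a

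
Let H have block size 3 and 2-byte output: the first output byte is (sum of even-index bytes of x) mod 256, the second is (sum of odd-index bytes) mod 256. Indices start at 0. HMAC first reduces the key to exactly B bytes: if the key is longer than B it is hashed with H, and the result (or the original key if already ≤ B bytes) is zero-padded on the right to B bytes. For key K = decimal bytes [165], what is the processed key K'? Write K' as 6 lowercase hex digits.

a50000

Key decimal bytes [165] = a5 is 1 byte ≤ B = 3; zero-pad to 3 bytes: K' = a5 00 00.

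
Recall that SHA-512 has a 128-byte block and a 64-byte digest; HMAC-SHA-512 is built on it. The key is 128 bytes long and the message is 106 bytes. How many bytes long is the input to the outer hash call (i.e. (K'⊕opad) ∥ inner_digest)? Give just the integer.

Key is 128 ≤ 128 bytes, zero-padded: |K'| = 128.
Outer input = (K'⊕opad) ∥ H(inner) → 128 + 64 = 192 bytes.

192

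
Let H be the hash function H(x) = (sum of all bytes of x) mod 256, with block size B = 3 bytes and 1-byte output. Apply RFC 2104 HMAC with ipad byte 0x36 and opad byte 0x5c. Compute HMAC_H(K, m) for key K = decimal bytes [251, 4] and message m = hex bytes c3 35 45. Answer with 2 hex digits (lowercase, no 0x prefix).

Key decimal bytes [251, 4] = fb 04 is 2 bytes ≤ B = 3; zero-pad to 3 bytes: K' = fb 04 00.
K' ⊕ ipad = cd 32 36.  K' ⊕ opad = a7 58 5c.
Inner input = (K'⊕ipad) ∥ m = cd 32 36 ∥ c3 35 45.
Inner hash: sum = 205+50+54+195+53+69 = 626; mod 256 = 114 → 72.
Outer input = (K'⊕opad) ∥ inner = a7 58 5c ∥ 72.
Outer hash (tag): sum = 167+88+92+114 = 461; mod 256 = 205 → cd.

cd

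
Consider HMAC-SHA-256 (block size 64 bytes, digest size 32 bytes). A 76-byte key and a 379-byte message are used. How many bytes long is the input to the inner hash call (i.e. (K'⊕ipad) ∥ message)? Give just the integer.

Key is 76 > 64 bytes, so it is hashed to 32 bytes then zero-padded to 64: |K'| = 64.
Inner input = (K'⊕ipad) ∥ m → 64 + 379 = 443 bytes.

443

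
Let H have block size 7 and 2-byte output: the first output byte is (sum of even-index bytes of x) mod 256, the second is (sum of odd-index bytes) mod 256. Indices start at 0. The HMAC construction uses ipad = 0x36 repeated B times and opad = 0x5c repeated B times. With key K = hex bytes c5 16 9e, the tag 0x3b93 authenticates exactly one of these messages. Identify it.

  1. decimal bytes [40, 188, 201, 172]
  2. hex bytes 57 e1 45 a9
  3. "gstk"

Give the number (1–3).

2

Key hex bytes c5 16 9e is 3 bytes ≤ B = 7; zero-pad to 7 bytes: K' = c5 16 9e 00 00 00 00.
K' ⊕ ipad = f3 20 a8 36 36 36 36; K' ⊕ opad = 99 4a c2 5c 5c 5c 5c.
m1: inner = H(f3 20 a8 36 36 36 36 28 bc c9 ac) = 6f 7d; tag = H(99 4a c2 5c 5c 5c 5c 6f 7d) = 9071
m2: inner = H(f3 20 a8 36 36 36 36 57 e1 45 a9) = 91 28; tag = H(99 4a c2 5c 5c 5c 5c 91 28) = 3b93 ← matches
m3: inner = H(f3 20 a8 36 36 36 36 67 73 74 6b) = e5 67; tag = H(99 4a c2 5c 5c 5c 5c e5 67) = 7ae7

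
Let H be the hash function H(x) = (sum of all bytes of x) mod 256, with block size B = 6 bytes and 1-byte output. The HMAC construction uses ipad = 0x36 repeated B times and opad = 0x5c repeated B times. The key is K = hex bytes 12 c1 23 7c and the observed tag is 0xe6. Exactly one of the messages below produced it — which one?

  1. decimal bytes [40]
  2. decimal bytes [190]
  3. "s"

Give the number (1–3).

Key hex bytes 12 c1 23 7c is 4 bytes ≤ B = 6; zero-pad to 6 bytes: K' = 12 c1 23 7c 00 00.
K' ⊕ ipad = 24 f7 15 4a 36 36; K' ⊕ opad = 4e 9d 7f 20 5c 5c.
m1: inner = H(24 f7 15 4a 36 36 28) = 0e; tag = H(4e 9d 7f 20 5c 5c 0e) = 50
m2: inner = H(24 f7 15 4a 36 36 be) = a4; tag = H(4e 9d 7f 20 5c 5c a4) = e6 ← matches
m3: inner = H(24 f7 15 4a 36 36 73) = 59; tag = H(4e 9d 7f 20 5c 5c 59) = 9b

2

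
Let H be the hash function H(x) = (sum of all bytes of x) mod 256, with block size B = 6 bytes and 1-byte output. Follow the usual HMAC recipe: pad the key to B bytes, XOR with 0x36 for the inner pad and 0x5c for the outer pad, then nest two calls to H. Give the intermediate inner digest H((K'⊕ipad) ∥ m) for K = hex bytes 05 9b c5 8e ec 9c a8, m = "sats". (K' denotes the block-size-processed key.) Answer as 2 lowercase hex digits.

Key hex bytes 05 9b c5 8e ec 9c a8 is 7 bytes > B = 6, so hash it first: H(key) = 23, then zero-pad to 6 bytes: K' = 23 00 00 00 00 00.
K' ⊕ ipad = 15 36 36 36 36 36.
Inner input = 15 36 36 36 36 36 ∥ 73 61 74 73.
Inner hash: sum = 21+54+54+54+54+54+115+97+116+115 = 734; mod 256 = 222 → de.

de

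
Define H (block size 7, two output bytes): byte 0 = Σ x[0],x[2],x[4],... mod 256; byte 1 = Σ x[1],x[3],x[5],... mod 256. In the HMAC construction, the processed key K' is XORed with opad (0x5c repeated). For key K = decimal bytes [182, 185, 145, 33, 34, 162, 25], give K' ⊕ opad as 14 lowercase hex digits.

Key decimal bytes [182, 185, 145, 33, 34, 162, 25] = b6 b9 91 21 22 a2 19 is exactly B = 7 bytes: K' = b6 b9 91 21 22 a2 19.
XOR each byte with 0x5c: b6⊕5c=ea, b9⊕5c=e5, 91⊕5c=cd, 21⊕5c=7d, 22⊕5c=7e, a2⊕5c=fe, 19⊕5c=45.

eae5cd7d7efe45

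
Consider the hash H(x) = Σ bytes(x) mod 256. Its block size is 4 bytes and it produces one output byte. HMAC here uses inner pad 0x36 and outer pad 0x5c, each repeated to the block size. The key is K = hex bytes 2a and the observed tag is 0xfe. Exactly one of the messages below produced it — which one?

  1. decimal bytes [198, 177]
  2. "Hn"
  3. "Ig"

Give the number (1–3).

Key hex bytes 2a is 1 byte ≤ B = 4; zero-pad to 4 bytes: K' = 2a 00 00 00.
K' ⊕ ipad = 1c 36 36 36; K' ⊕ opad = 76 5c 5c 5c.
m1: inner = H(1c 36 36 36 c6 b1) = 35; tag = H(76 5c 5c 5c 35) = bf
m2: inner = H(1c 36 36 36 48 6e) = 74; tag = H(76 5c 5c 5c 74) = fe ← matches
m3: inner = H(1c 36 36 36 49 67) = 6e; tag = H(76 5c 5c 5c 6e) = f8

2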